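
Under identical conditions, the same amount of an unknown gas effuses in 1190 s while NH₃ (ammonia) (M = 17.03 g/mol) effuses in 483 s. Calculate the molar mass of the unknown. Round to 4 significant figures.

103.4 g/mol

By Graham's law, t_X/t_NH₃ = √(M_X/M_NH₃).
1190/483 = 2.464 = √(M_X/17.03)
M_X = 17.03 × 2.464² = 17.03 × 6.070 = 103.4 g/mol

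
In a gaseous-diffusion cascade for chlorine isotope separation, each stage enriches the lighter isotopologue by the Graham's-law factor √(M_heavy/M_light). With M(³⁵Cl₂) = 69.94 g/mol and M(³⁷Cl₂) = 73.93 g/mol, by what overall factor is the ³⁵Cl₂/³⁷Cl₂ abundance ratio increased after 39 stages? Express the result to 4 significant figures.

2.950

Overall factor = α^39 with α = √(73.93/69.94), i.e. (73.93/69.94)^(39/2).
= 1.05705^(39/2) = 2.950.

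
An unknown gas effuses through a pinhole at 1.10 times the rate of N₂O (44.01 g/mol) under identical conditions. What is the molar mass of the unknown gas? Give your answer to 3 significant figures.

From Graham's law, rate_X/rate_N₂O = √(M_N₂O/M_X).
1.10 = √(44.01/M_X)
M_X = 44.01 / 1.10² = 44.01 / 1.210 = 36.4 g/mol

36.4 g/mol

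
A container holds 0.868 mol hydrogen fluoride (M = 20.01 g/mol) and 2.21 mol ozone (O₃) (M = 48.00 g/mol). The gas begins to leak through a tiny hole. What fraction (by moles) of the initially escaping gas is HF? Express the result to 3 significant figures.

0.378

The effusion rate of species i is ∝ p_i/√M_i ∝ n_i/√M_i.
So x_HF in the escaping gas = (n_HF/√M_HF) / Σ(n_i/√M_i)
= (0.868/√20.01) / (0.868/√20.01 + 2.21/√48.00) = 0.1940/(0.1940 + 0.3190) = 0.378.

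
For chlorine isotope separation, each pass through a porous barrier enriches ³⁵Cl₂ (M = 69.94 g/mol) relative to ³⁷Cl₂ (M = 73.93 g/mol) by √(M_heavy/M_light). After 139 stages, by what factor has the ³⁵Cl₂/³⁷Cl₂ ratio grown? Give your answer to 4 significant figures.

Overall factor = α^139 with α = √(73.93/69.94), i.e. (73.93/69.94)^(139/2).
= 1.05705^(139/2) = 47.27.

47.27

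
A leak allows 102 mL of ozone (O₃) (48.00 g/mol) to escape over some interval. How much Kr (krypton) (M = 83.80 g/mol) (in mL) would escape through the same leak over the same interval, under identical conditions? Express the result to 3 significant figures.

77.2 mL

Graham's law gives rate_Kr/rate_O₃ = √(M_O₃/M_Kr) = √(48.00/83.80) = √0.5728 = 0.7568.
So the volume for Kr is 102 × 0.7568 = 77.2 mL.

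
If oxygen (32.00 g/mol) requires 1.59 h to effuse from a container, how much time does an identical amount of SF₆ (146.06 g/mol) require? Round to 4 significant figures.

3.397 h

By Graham's law, t_SF₆/t_O₂ = √(M_SF₆/M_O₂) = √(146.06/32.00) = √4.564 = 2.136.
So the time for SF₆ is 1.59 × 2.136 = 3.397 h.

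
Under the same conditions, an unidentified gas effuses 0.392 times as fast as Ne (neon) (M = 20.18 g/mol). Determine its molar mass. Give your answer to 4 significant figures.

Graham's law gives rate_X/rate_Ne = √(M_Ne/M_X).
0.392 = √(20.18/M_X)
M_X = 20.18 / 0.392² = 20.18 / 0.1537 = 131.3 g/mol

131.3 g/mol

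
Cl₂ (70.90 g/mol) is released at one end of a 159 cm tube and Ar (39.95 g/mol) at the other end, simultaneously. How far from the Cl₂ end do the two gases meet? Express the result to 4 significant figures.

68.18 cm

Graham's law gives d_Cl₂/d_Ar = rate_Cl₂/rate_Ar = √(M_Ar/M_Cl₂) = √(39.95/70.90) = 0.7506.
With d_Cl₂ + d_Ar = 159 cm, d_Ar = 159/(1 + 0.7506) = 90.82 cm.
d_Cl₂ = 159 − 90.82 = 68.18 cm.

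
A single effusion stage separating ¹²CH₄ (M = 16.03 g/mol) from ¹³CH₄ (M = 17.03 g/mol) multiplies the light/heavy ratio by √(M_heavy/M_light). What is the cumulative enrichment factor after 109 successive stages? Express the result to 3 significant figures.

Overall factor = α^109 with α = √(17.03/16.03), i.e. (17.03/16.03)^(109/2).
= 1.06238^(109/2) = 27.1.

27.1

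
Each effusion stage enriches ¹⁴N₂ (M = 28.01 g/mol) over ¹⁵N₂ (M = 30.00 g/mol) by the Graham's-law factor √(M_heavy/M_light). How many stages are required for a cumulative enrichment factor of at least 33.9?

Per stage α = (30.00/28.01)^(1/2) = 1.07105^0.5, giving ln α = 0.03432.
Need α^N ≥ 33.9 ⇒ N ≥ ln(33.9) / ln α = 3.523 / 0.03432 = 102.67.
Minimum whole number of stages: N = 103.

103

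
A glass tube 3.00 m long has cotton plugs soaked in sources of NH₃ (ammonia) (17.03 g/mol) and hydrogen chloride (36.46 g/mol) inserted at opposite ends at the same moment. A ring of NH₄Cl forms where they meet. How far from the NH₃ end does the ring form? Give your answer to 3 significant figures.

The fronts meet when d_NH₃ + d_HCl = L with d_NH₃/d_HCl = √(M_HCl/M_NH₃) (Graham's law). Here √(M_HCl/M_NH₃) = √(36.46/17.03) = 1.463.
With d_NH₃ + d_HCl = 3.00 m, d_HCl = 3.00/(1 + 1.463) = 1.218 m.
d_NH₃ = 3.00 − 1.218 = 1.78 m.

1.78 m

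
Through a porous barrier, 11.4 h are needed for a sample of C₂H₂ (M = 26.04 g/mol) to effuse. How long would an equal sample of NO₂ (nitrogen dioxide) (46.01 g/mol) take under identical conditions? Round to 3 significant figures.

By Graham's law, t_NO₂/t_C₂H₂ = √(M_NO₂/M_C₂H₂) = √(46.01/26.04) = √1.767 = 1.329.
So the time for NO₂ is 11.4 × 1.329 = 15.2 h.

15.2 h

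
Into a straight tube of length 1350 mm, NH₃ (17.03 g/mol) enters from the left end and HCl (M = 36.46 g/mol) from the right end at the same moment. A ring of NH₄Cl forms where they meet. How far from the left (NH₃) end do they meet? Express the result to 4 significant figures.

Distances travelled in equal time are proportional to diffusion rates, so d_NH₃/d_HCl = √(M_HCl/M_NH₃) = √(36.46/17.03) = 1.463.
With d_NH₃ + d_HCl = 1350 mm, d_HCl = 1350/(1 + 1.463) = 548.1 mm.
d_NH₃ = 1350 − 548.1 = 801.9 mm.

801.9 mm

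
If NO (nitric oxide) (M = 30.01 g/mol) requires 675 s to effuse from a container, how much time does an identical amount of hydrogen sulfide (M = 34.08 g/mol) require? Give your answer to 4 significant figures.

Graham's law gives t_H₂S/t_NO = √(M_H₂S/M_NO) = √(34.08/30.01) = √1.136 = 1.066.
So the time for H₂S is 675 × 1.066 = 719.3 s.

719.3 s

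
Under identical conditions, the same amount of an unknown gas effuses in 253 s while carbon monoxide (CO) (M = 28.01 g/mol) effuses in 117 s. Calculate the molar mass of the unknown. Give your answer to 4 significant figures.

Since effusion rate ∝ 1/√M, t_X/t_CO = √(M_X/M_CO).
253/117 = 2.162 = √(M_X/28.01)
M_X = 28.01 × 2.162² = 28.01 × 4.676 = 131.0 g/mol

131.0 g/mol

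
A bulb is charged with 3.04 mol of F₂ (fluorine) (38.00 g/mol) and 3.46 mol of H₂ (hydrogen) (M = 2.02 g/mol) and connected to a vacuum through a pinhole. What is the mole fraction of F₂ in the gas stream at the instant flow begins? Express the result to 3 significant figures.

0.168

Rate_i ∝ x_i/√M_i (Graham's law weighted by mole fraction), so the effusate composition follows n_i/√M_i.
x_F₂(eff) = (n_F₂/√M_F₂) / (n_F₂/√M_F₂ + n_H₂/√M_H₂)
= (3.04/√38.00) / (3.04/√38.00 + 3.46/√2.02) = 0.4932/(0.4932 + 2.434) = 0.168.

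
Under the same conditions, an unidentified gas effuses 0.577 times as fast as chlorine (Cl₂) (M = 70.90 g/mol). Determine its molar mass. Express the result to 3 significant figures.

From Graham's law, rate_X/rate_Cl₂ = √(M_Cl₂/M_X).
0.577 = √(70.90/M_X)
M_X = 70.90 / 0.577² = 70.90 / 0.3329 = 213 g/mol

213 g/mol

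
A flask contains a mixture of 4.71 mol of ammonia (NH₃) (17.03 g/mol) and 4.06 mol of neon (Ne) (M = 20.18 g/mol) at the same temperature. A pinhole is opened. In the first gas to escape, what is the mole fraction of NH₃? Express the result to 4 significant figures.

Rate_i ∝ x_i/√M_i (Graham's law weighted by mole fraction), so the effusate composition follows n_i/√M_i.
Mole fraction of NH₃ in the effusate = (n_NH₃/√M_NH₃) / (n_NH₃/√M_NH₃ + n_Ne/√M_Ne)
= (4.71/√17.03) / (4.71/√17.03 + 4.06/√20.18) = 1.141/(1.141 + 0.9038) = 0.5581.

0.5581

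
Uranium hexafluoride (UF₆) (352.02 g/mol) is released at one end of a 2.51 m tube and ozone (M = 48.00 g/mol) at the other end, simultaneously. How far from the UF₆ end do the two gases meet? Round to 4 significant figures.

0.6769 m

In equal time, each gas travels a distance ∝ its rate ∝ 1/√M, so d_UF₆/d_O₃ = √(M_O₃/M_UF₆) = √(48.00/352.02) = 0.3693.
With d_UF₆ + d_O₃ = 2.51 m, d_O₃ = 2.51/(1 + 0.3693) = 1.833 m.
d_UF₆ = 2.51 − 1.833 = 0.6769 m.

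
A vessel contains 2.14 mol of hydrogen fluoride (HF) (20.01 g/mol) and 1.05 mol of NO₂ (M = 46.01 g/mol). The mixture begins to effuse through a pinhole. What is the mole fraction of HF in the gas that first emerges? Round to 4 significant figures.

The effusion rate of species i is ∝ p_i/√M_i ∝ n_i/√M_i.
So x_HF in the escaping gas = (n_HF/√M_HF) / Σ(n_i/√M_i)
= (2.14/√20.01) / (2.14/√20.01 + 1.05/√46.01) = 0.4784/(0.4784 + 0.1548) = 0.7555.

0.7555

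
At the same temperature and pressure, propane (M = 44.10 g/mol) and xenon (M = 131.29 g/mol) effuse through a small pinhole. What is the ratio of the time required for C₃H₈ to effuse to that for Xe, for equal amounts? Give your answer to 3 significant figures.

0.580

By Graham's law, t_C₃H₈/t_Xe = √(M_C₃H₈/M_Xe) = √(44.10/131.29) = √0.3359 = 0.580.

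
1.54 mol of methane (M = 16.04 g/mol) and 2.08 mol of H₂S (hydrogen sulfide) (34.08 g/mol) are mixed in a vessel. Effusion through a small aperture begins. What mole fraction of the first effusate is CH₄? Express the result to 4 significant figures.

0.5190

Rate_i ∝ x_i/√M_i (Graham's law weighted by mole fraction), so the effusate composition follows n_i/√M_i.
x_CH₄(eff) = (n_CH₄/√M_CH₄) / (n_CH₄/√M_CH₄ + n_H₂S/√M_H₂S)
= (1.54/√16.04) / (1.54/√16.04 + 2.08/√34.08) = 0.3845/(0.3845 + 0.3563) = 0.5190.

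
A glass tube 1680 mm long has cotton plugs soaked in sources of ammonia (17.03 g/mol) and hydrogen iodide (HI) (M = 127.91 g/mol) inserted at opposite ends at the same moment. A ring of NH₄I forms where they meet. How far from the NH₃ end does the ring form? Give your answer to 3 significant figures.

1230 mm

In equal time, each gas travels a distance ∝ its rate ∝ 1/√M, so d_NH₃/d_HI = √(M_HI/M_NH₃) = √(127.91/17.03) = 2.741.
With d_NH₃ + d_HI = 1680 mm, d_HI = 1680/(1 + 2.741) = 449.1 mm.
d_NH₃ = 1680 − 449.1 = 1230 mm.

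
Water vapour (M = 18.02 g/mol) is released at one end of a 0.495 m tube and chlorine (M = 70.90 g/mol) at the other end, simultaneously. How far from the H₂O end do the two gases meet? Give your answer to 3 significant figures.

In equal time, each gas travels a distance ∝ its rate ∝ 1/√M, so d_H₂O/d_Cl₂ = √(M_Cl₂/M_H₂O) = √(70.90/18.02) = 1.984.
With d_H₂O + d_Cl₂ = 0.495 m, d_Cl₂ = 0.495/(1 + 1.984) = 0.1659 m.
d_H₂O = 0.495 − 0.1659 = 0.329 m.

0.329 m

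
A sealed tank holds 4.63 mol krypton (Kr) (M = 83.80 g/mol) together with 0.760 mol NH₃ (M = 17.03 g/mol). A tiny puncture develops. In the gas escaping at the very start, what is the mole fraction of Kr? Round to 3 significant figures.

Each component's effusion rate ∝ (its partial pressure)·(1/√M) ∝ n_i/√M_i.
So x_Kr in the escaping gas = (n_Kr/√M_Kr) / Σ(n_i/√M_i)
= (4.63/√83.80) / (4.63/√83.80 + 0.760/√17.03) = 0.5058/(0.5058 + 0.1842) = 0.733.

0.733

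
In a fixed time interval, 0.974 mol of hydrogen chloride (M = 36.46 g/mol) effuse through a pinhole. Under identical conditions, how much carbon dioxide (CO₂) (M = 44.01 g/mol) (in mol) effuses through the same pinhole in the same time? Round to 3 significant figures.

Since effusion rate ∝ 1/√M, rate_CO₂/rate_HCl = √(M_HCl/M_CO₂) = √(36.46/44.01) = √0.8284 = 0.9102.
So the amount for CO₂ is 0.974 × 0.9102 = 0.887 mol.

0.887 mol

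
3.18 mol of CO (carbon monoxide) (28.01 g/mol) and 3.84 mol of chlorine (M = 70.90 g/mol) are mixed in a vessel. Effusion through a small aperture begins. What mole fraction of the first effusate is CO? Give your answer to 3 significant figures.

Rate_i ∝ x_i/√M_i (Graham's law weighted by mole fraction), so the effusate composition follows n_i/√M_i.
Mole fraction of CO in the effusate = (n_CO/√M_CO) / (n_CO/√M_CO + n_Cl₂/√M_Cl₂)
= (3.18/√28.01) / (3.18/√28.01 + 3.84/√70.90) = 0.6009/(0.6009 + 0.4560) = 0.569.

0.569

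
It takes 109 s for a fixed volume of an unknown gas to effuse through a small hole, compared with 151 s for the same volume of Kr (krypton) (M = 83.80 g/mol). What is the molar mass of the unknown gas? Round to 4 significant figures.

By Graham's law, t_X/t_Kr = √(M_X/M_Kr).
109/151 = 0.7219 = √(M_X/83.80)
M_X = 83.80 × 0.7219² = 83.80 × 0.5211 = 43.67 g/mol

43.67 g/mol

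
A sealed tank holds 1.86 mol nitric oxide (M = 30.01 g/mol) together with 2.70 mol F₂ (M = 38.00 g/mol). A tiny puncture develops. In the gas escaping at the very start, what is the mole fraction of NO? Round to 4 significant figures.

Each component's effusion rate ∝ (its partial pressure)·(1/√M) ∝ n_i/√M_i.
x_NO(eff) = (n_NO/√M_NO) / (n_NO/√M_NO + n_F₂/√M_F₂)
= (1.86/√30.01) / (1.86/√30.01 + 2.70/√38.00) = 0.3395/(0.3395 + 0.4380) = 0.4367.

0.4367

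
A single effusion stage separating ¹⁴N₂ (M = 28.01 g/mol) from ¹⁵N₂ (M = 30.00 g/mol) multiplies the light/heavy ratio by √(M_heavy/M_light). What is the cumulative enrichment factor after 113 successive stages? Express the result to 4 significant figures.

The single-stage factor is √(M_heavy/M_light), so 113 stages give [√(30.00/28.01)]^113 = (30.00/28.01)^(113/2).
= 1.07105^(113/2) = 48.32.

48.32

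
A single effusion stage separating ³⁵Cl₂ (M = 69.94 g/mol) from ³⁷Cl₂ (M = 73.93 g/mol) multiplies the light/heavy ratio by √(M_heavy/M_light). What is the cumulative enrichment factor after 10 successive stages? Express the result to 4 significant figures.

After 10 stages the ratio has grown by (√(73.93/69.94))^10 = (73.93/69.94)^(10/2).
= 1.05705^5 = 1.320.

1.320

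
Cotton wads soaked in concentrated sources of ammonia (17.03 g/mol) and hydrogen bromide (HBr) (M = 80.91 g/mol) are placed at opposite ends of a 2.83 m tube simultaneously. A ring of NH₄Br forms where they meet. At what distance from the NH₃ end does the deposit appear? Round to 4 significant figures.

The fronts meet when d_NH₃ + d_HBr = L with d_NH₃/d_HBr = √(M_HBr/M_NH₃) (Graham's law). Here √(M_HBr/M_NH₃) = √(80.91/17.03) = 2.180.
With d_NH₃ + d_HBr = 2.83 m, d_HBr = 2.83/(1 + 2.180) = 0.8900 m.
d_NH₃ = 2.83 − 0.8900 = 1.940 m.

1.940 m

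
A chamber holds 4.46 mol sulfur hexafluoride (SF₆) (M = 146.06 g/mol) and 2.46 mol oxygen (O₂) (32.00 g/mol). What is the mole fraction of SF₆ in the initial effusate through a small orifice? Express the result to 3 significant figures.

Rate_i ∝ x_i/√M_i (Graham's law weighted by mole fraction), so the effusate composition follows n_i/√M_i.
So x_SF₆ in the escaping gas = (n_SF₆/√M_SF₆) / Σ(n_i/√M_i)
= (4.46/√146.06) / (4.46/√146.06 + 2.46/√32.00) = 0.3690/(0.3690 + 0.4349) = 0.459.

0.459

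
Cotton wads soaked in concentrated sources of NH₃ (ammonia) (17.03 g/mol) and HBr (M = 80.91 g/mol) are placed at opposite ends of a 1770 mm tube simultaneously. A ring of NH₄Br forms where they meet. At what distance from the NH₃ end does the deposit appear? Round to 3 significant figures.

1210 mm

Graham's law gives d_NH₃/d_HBr = rate_NH₃/rate_HBr = √(M_HBr/M_NH₃) = √(80.91/17.03) = 2.180.
With d_NH₃ + d_HBr = 1770 mm, d_HBr = 1770/(1 + 2.180) = 556.7 mm.
d_NH₃ = 1770 − 556.7 = 1210 mm.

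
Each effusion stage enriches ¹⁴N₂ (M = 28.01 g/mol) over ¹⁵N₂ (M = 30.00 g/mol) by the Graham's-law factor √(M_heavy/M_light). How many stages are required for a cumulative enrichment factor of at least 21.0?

89

With α = √(30.00/28.01) per stage, ln α = ½ ln(1.07105) = 0.03432.
Need α^N ≥ 21.0 ⇒ N ≥ ln(21.0) / ln α = 3.045 / 0.03432 = 88.72.
Rounding up, N = 89 stages.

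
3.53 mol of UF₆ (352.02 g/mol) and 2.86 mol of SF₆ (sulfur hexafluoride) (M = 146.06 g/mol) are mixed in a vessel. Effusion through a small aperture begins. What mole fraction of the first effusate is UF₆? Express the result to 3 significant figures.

Each component's effusion rate ∝ (its partial pressure)·(1/√M) ∝ n_i/√M_i.
So x_UF₆ in the escaping gas = (n_UF₆/√M_UF₆) / Σ(n_i/√M_i)
= (3.53/√352.02) / (3.53/√352.02 + 2.86/√146.06) = 0.1881/(0.1881 + 0.2366) = 0.443.

0.443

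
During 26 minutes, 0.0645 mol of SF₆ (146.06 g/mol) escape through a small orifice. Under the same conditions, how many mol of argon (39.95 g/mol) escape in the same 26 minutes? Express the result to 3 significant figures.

From Graham's law, rate_Ar/rate_SF₆ = √(M_SF₆/M_Ar) = √(146.06/39.95) = √3.656 = 1.912.
So the amount for Ar is 0.0645 × 1.912 = 0.123 mol.

0.123 mol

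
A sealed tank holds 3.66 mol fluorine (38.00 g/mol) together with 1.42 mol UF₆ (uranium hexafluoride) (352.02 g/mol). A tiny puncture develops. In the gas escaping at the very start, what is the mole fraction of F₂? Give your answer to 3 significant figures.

Rate_i ∝ x_i/√M_i (Graham's law weighted by mole fraction), so the effusate composition follows n_i/√M_i.
So x_F₂ in the escaping gas = (n_F₂/√M_F₂) / Σ(n_i/√M_i)
= (3.66/√38.00) / (3.66/√38.00 + 1.42/√352.02) = 0.5937/(0.5937 + 0.07568) = 0.887.

0.887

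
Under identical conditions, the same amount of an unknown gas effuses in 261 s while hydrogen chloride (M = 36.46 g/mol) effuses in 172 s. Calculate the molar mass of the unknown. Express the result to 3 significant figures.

Since effusion rate ∝ 1/√M, t_X/t_HCl = √(M_X/M_HCl).
261/172 = 1.517 = √(M_X/36.46)
M_X = 36.46 × 1.517² = 36.46 × 2.303 = 84.0 g/mol

84.0 g/mol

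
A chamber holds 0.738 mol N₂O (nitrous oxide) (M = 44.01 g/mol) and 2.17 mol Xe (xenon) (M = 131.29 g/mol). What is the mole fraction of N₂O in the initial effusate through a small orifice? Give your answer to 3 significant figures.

Each component's effusion rate ∝ (its partial pressure)·(1/√M) ∝ n_i/√M_i.
Mole fraction of N₂O in the effusate = (n_N₂O/√M_N₂O) / (n_N₂O/√M_N₂O + n_Xe/√M_Xe)
= (0.738/√44.01) / (0.738/√44.01 + 2.17/√131.29) = 0.1112/(0.1112 + 0.1894) = 0.370.

0.370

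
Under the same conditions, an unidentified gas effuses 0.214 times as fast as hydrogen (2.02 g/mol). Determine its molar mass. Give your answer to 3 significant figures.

44.1 g/mol

Since effusion rate ∝ 1/√M, rate_X/rate_H₂ = √(M_H₂/M_X).
0.214 = √(2.02/M_X)
M_X = 2.02 / 0.214² = 2.02 / 0.04580 = 44.1 g/mol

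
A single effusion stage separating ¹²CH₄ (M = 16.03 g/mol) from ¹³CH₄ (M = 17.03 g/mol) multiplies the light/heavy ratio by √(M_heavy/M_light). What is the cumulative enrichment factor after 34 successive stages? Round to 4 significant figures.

The single-stage factor is √(M_heavy/M_light), so 34 stages give [√(17.03/16.03)]^34 = (17.03/16.03)^(34/2).
= 1.06238^17 = 2.798.

2.798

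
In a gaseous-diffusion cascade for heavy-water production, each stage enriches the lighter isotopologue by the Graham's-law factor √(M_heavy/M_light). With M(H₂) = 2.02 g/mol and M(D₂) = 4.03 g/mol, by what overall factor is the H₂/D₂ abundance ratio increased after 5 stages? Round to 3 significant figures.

5.62

After 5 stages the ratio has grown by (√(4.03/2.02))^5 = (4.03/2.02)^(5/2).
= 1.99505^(5/2) = 5.62.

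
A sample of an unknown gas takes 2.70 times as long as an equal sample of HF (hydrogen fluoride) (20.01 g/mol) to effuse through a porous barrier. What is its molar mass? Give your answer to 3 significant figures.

From Graham's law, t_X/t_HF = √(M_X/M_HF).
2.70 = √(M_X/20.01)
M_X = 20.01 × 2.70² = 20.01 × 7.290 = 146 g/mol

146 g/mol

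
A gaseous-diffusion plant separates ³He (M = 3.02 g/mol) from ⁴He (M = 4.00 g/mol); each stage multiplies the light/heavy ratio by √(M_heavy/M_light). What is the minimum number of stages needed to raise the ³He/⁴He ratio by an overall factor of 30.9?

25

Per stage α = (4.00/3.02)^(1/2) = 1.32450^0.5, giving ln α = 0.1405.
Need α^N ≥ 30.9 ⇒ N ≥ ln(30.9) / ln α = 3.431 / 0.1405 = 24.41.
So at least 25 stages are needed.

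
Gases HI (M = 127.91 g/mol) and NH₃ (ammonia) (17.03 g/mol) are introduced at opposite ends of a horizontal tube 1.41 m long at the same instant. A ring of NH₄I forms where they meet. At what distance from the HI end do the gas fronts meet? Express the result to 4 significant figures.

0.3769 m

The fronts meet when d_HI + d_NH₃ = L with d_HI/d_NH₃ = √(M_NH₃/M_HI) (Graham's law). Here √(M_NH₃/M_HI) = √(17.03/127.91) = 0.3649.
With d_HI + d_NH₃ = 1.41 m, d_NH₃ = 1.41/(1 + 0.3649) = 1.033 m.
d_HI = 1.41 − 1.033 = 0.3769 m.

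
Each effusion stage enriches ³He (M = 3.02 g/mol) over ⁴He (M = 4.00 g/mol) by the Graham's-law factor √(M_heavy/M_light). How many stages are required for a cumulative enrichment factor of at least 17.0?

With α = √(4.00/3.02) per stage, ln α = ½ ln(1.32450) = 0.1405.
Need α^N ≥ 17.0 ⇒ N ≥ ln(17.0) / ln α = 2.833 / 0.1405 = 20.16.
Rounding up, N = 21 stages.

21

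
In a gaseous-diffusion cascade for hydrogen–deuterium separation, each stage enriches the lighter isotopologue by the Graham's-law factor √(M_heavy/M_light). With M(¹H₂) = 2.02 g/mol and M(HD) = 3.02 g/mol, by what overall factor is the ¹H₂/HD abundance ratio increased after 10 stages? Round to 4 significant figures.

7.469

Overall factor = α^10 with α = √(3.02/2.02), i.e. (3.02/2.02)^(10/2).
= 1.49505^5 = 7.469.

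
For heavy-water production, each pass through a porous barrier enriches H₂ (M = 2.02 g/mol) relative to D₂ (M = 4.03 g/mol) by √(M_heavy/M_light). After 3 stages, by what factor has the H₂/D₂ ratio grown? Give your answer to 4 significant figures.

After 3 stages the ratio has grown by (√(4.03/2.02))^3 = (4.03/2.02)^(3/2).
= 1.99505^(3/2) = 2.818.

2.818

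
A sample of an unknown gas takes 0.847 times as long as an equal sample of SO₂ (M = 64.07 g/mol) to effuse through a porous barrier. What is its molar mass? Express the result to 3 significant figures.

46.0 g/mol

Since effusion rate ∝ 1/√M, t_X/t_SO₂ = √(M_X/M_SO₂).
0.847 = √(M_X/64.07)
M_X = 64.07 × 0.847² = 64.07 × 0.7174 = 46.0 g/mol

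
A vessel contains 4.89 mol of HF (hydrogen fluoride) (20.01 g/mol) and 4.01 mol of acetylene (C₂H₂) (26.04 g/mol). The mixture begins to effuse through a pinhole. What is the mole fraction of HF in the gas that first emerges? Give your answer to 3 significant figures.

Each component's effusion rate ∝ (its partial pressure)·(1/√M) ∝ n_i/√M_i.
So x_HF in the escaping gas = (n_HF/√M_HF) / Σ(n_i/√M_i)
= (4.89/√20.01) / (4.89/√20.01 + 4.01/√26.04) = 1.093/(1.093 + 0.7858) = 0.582.

0.582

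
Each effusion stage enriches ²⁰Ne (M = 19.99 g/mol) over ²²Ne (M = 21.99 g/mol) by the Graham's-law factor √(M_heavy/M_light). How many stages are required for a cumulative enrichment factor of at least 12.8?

54

Per stage α = (21.99/19.99)^(1/2) = 1.10005^0.5, giving ln α = 0.04768.
Need α^N ≥ 12.8 ⇒ N ≥ ln(12.8) / ln α = 2.549 / 0.04768 = 53.47.
Minimum whole number of stages: N = 54.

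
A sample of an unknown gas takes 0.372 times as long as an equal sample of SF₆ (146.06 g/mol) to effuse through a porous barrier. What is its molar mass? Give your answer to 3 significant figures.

By Graham's law, t_X/t_SF₆ = √(M_X/M_SF₆).
0.372 = √(M_X/146.06)
M_X = 146.06 × 0.372² = 146.06 × 0.1384 = 20.2 g/mol

20.2 g/mol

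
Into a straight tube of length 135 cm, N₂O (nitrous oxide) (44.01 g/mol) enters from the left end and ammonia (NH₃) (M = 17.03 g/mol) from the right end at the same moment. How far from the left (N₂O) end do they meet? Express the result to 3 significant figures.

51.8 cm

Graham's law gives d_N₂O/d_NH₃ = rate_N₂O/rate_NH₃ = √(M_NH₃/M_N₂O) = √(17.03/44.01) = 0.6221.
With d_N₂O + d_NH₃ = 135 cm, d_NH₃ = 135/(1 + 0.6221) = 83.23 cm.
d_N₂O = 135 − 83.23 = 51.8 cm.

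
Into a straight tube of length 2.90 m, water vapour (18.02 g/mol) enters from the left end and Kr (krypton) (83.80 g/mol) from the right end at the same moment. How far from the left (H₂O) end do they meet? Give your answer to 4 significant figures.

1.981 m

In equal time, each gas travels a distance ∝ its rate ∝ 1/√M, so d_H₂O/d_Kr = √(M_Kr/M_H₂O) = √(83.80/18.02) = 2.156.
With d_H₂O + d_Kr = 2.90 m, d_Kr = 2.90/(1 + 2.156) = 0.9187 m.
d_H₂O = 2.90 − 0.9187 = 1.981 m.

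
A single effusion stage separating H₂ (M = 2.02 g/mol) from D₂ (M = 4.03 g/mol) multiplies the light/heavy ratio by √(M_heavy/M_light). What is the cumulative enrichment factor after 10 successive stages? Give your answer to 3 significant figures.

Each stage multiplies the ratio by α = √(4.03/2.02), so after 10 stages the overall factor is α^10 = (4.03/2.02)^(10/2).
= 1.99505^5 = 31.6.

31.6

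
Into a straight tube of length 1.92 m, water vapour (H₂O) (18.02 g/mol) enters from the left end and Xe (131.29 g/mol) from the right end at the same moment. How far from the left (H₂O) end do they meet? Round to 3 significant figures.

1.40 m

Distances travelled in equal time are proportional to diffusion rates, so d_H₂O/d_Xe = √(M_Xe/M_H₂O) = √(131.29/18.02) = 2.699.
With d_H₂O + d_Xe = 1.92 m, d_Xe = 1.92/(1 + 2.699) = 0.5190 m.
d_H₂O = 1.92 − 0.5190 = 1.40 m.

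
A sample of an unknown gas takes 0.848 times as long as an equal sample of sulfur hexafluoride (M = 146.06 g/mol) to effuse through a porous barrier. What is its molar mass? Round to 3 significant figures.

Since effusion rate ∝ 1/√M, t_X/t_SF₆ = √(M_X/M_SF₆).
0.848 = √(M_X/146.06)
M_X = 146.06 × 0.848² = 146.06 × 0.7191 = 105 g/mol

105 g/mol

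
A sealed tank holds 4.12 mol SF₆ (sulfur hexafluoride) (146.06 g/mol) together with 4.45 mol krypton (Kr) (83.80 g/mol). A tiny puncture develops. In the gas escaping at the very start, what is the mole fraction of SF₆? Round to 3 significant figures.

Effusion rate of each component ∝ n_i/√M_i (partial pressure × 1/√M).
So x_SF₆ in the escaping gas = (n_SF₆/√M_SF₆) / Σ(n_i/√M_i)
= (4.12/√146.06) / (4.12/√146.06 + 4.45/√83.80) = 0.3409/(0.3409 + 0.4861) = 0.412.

0.412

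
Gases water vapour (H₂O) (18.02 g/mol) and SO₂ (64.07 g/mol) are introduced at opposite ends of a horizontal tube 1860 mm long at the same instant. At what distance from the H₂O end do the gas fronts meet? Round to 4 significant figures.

1215 mm

Distances travelled in equal time are proportional to diffusion rates, so d_H₂O/d_SO₂ = √(M_SO₂/M_H₂O) = √(64.07/18.02) = 1.886.
With d_H₂O + d_SO₂ = 1860 mm, d_SO₂ = 1860/(1 + 1.886) = 644.6 mm.
d_H₂O = 1860 − 644.6 = 1215 mm.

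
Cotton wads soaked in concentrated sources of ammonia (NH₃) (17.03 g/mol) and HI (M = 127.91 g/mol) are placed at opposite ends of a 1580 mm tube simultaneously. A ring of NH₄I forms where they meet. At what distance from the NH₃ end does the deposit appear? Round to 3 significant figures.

Distances travelled in equal time are proportional to diffusion rates, so d_NH₃/d_HI = √(M_HI/M_NH₃) = √(127.91/17.03) = 2.741.
With d_NH₃ + d_HI = 1580 mm, d_HI = 1580/(1 + 2.741) = 422.4 mm.
d_NH₃ = 1580 − 422.4 = 1160 mm.

1160 mm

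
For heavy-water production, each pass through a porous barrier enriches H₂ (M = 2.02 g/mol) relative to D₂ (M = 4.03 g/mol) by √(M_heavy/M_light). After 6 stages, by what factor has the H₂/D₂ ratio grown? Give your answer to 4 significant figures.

7.941

Overall factor = α^6 with α = √(4.03/2.02), i.e. (4.03/2.02)^(6/2).
= 1.99505^3 = 7.941.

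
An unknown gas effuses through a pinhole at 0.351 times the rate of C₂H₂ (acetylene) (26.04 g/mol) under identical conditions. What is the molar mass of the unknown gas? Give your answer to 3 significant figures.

Using Graham's law: rate_X/rate_C₂H₂ = √(M_C₂H₂/M_X).
0.351 = √(26.04/M_X)
M_X = 26.04 / 0.351² = 26.04 / 0.1232 = 211 g/mol

211 g/mol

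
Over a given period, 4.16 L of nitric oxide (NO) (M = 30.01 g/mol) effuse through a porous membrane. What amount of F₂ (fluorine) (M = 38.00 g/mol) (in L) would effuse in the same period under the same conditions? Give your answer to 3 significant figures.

3.70 L

From Graham's law, rate_F₂/rate_NO = √(M_NO/M_F₂) = √(30.01/38.00) = √0.7897 = 0.8887.
So the volume for F₂ is 4.16 × 0.8887 = 3.70 L.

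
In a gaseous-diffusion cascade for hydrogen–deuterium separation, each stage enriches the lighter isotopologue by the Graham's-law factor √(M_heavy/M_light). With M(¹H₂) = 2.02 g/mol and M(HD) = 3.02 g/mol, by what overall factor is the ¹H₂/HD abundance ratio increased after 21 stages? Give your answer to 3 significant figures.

68.2

After 21 stages the ratio has grown by (√(3.02/2.02))^21 = (3.02/2.02)^(21/2).
= 1.49505^(21/2) = 68.2.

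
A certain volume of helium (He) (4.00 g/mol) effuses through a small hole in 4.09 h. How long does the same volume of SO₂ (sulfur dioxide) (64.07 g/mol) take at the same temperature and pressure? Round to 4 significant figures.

16.37 h

By Graham's law, t_SO₂/t_He = √(M_SO₂/M_He) = √(64.07/4.00) = √16.02 = 4.002.
So the time for SO₂ is 4.09 × 4.002 = 16.37 h.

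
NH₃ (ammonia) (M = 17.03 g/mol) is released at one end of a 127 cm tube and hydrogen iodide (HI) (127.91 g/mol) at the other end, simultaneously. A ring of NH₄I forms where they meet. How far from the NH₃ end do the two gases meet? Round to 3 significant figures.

93.0 cm

Distances travelled in equal time are proportional to diffusion rates, so d_NH₃/d_HI = √(M_HI/M_NH₃) = √(127.91/17.03) = 2.741.
With d_NH₃ + d_HI = 127 cm, d_HI = 127/(1 + 2.741) = 33.95 cm.
d_NH₃ = 127 − 33.95 = 93.0 cm.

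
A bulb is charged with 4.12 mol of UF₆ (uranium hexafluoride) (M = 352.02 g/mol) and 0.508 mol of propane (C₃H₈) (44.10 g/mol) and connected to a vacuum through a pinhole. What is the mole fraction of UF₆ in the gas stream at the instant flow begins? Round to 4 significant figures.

Each component's effusion rate ∝ (its partial pressure)·(1/√M) ∝ n_i/√M_i.
Mole fraction of UF₆ in the effusate = (n_UF₆/√M_UF₆) / (n_UF₆/√M_UF₆ + n_C₃H₈/√M_C₃H₈)
= (4.12/√352.02) / (4.12/√352.02 + 0.508/√44.10) = 0.2196/(0.2196 + 0.07650) = 0.7416.

0.7416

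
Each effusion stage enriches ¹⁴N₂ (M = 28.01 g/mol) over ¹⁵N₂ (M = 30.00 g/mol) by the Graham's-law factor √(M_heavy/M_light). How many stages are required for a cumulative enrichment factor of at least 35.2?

Per stage α = (30.00/28.01)^(1/2) = 1.07105^0.5, giving ln α = 0.03432.
Need α^N ≥ 35.2 ⇒ N ≥ ln(35.2) / ln α = 3.561 / 0.03432 = 103.77.
Rounding up, N = 104 stages.

104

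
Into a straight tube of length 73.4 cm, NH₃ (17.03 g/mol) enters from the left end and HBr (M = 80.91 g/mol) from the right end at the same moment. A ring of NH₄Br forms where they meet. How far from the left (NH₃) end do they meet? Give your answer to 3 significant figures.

Graham's law gives d_NH₃/d_HBr = rate_NH₃/rate_HBr = √(M_HBr/M_NH₃) = √(80.91/17.03) = 2.180.
With d_NH₃ + d_HBr = 73.4 cm, d_HBr = 73.4/(1 + 2.180) = 23.08 cm.
d_NH₃ = 73.4 − 23.08 = 50.3 cm.

50.3 cm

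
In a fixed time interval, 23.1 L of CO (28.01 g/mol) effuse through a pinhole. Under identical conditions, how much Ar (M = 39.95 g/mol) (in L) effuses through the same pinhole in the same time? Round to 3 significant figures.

From Graham's law, rate_Ar/rate_CO = √(M_CO/M_Ar) = √(28.01/39.95) = √0.7011 = 0.8373.
So the volume for Ar is 23.1 × 0.8373 = 19.3 L.

19.3 L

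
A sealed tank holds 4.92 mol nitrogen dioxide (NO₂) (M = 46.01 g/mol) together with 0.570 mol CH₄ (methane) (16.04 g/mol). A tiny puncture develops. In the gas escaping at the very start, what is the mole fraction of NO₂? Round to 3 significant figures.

Each component's effusion rate ∝ (its partial pressure)·(1/√M) ∝ n_i/√M_i.
So x_NO₂ in the escaping gas = (n_NO₂/√M_NO₂) / Σ(n_i/√M_i)
= (4.92/√46.01) / (4.92/√46.01 + 0.570/√16.04) = 0.7253/(0.7253 + 0.1423) = 0.836.

0.836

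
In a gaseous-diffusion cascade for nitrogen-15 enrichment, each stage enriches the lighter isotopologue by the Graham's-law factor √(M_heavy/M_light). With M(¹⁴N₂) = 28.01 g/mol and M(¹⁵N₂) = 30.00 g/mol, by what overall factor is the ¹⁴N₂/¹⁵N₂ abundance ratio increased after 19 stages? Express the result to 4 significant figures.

Each stage multiplies the ratio by α = √(30.00/28.01), so after 19 stages the overall factor is α^19 = (30.00/28.01)^(19/2).
= 1.07105^(19/2) = 1.919.

1.919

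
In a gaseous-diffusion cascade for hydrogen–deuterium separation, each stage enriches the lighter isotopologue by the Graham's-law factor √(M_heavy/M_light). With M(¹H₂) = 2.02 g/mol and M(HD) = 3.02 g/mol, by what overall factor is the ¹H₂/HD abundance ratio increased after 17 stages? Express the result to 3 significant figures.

Each stage multiplies the ratio by α = √(3.02/2.02), so after 17 stages the overall factor is α^17 = (3.02/2.02)^(17/2).
= 1.49505^(17/2) = 30.5.

30.5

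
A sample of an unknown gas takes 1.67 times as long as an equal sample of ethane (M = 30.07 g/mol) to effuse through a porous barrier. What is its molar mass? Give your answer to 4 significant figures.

Since effusion rate ∝ 1/√M, t_X/t_C₂H₆ = √(M_X/M_C₂H₆).
1.67 = √(M_X/30.07)
M_X = 30.07 × 1.67² = 30.07 × 2.789 = 83.86 g/mol

83.86 g/mol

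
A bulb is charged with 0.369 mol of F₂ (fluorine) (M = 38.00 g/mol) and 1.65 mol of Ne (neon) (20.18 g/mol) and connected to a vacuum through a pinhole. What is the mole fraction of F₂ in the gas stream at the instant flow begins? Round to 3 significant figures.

Each component's effusion rate ∝ (its partial pressure)·(1/√M) ∝ n_i/√M_i.
x_F₂(eff) = (n_F₂/√M_F₂) / (n_F₂/√M_F₂ + n_Ne/√M_Ne)
= (0.369/√38.00) / (0.369/√38.00 + 1.65/√20.18) = 0.05986/(0.05986 + 0.3673) = 0.140.

0.140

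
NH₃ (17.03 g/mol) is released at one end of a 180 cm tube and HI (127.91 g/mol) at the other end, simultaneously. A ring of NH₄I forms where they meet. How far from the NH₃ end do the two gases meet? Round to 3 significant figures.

Distances travelled in equal time are proportional to diffusion rates, so d_NH₃/d_HI = √(M_HI/M_NH₃) = √(127.91/17.03) = 2.741.
With d_NH₃ + d_HI = 180 cm, d_HI = 180/(1 + 2.741) = 48.12 cm.
d_NH₃ = 180 − 48.12 = 132 cm.

132 cm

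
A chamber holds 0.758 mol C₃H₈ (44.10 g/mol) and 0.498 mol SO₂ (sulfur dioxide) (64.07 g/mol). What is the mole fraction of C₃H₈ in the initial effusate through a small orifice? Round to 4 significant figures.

0.6472

Each component's effusion rate ∝ (its partial pressure)·(1/√M) ∝ n_i/√M_i.
Mole fraction of C₃H₈ in the effusate = (n_C₃H₈/√M_C₃H₈) / (n_C₃H₈/√M_C₃H₈ + n_SO₂/√M_SO₂)
= (0.758/√44.10) / (0.758/√44.10 + 0.498/√64.07) = 0.1141/(0.1141 + 0.06222) = 0.6472.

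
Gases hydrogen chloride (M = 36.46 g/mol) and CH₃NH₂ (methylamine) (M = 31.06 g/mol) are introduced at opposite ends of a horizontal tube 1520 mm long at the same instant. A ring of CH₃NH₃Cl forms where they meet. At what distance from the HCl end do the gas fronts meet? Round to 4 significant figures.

Graham's law gives d_HCl/d_CH₃NH₂ = rate_HCl/rate_CH₃NH₂ = √(M_CH₃NH₂/M_HCl) = √(31.06/36.46) = 0.9230.
With d_HCl + d_CH₃NH₂ = 1520 mm, d_CH₃NH₂ = 1520/(1 + 0.9230) = 790.4 mm.
d_HCl = 1520 − 790.4 = 729.6 mm.

729.6 mm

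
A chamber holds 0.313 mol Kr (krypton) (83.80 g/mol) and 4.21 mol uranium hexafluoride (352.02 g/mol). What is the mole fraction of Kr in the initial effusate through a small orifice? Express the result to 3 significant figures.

0.132

Rate_i ∝ x_i/√M_i (Graham's law weighted by mole fraction), so the effusate composition follows n_i/√M_i.
Mole fraction of Kr in the effusate = (n_Kr/√M_Kr) / (n_Kr/√M_Kr + n_UF₆/√M_UF₆)
= (0.313/√83.80) / (0.313/√83.80 + 4.21/√352.02) = 0.03419/(0.03419 + 0.2244) = 0.132.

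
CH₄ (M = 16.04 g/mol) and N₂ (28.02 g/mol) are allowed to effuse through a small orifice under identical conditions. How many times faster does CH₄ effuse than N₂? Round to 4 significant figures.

1.322

Graham's law gives rate_CH₄/rate_N₂ = √(M_N₂/M_CH₄) = √(28.02/16.04) = √1.747 = 1.322.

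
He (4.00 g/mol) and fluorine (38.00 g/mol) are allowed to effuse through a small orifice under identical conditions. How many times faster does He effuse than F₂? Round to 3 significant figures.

Since effusion rate ∝ 1/√M, rate_He/rate_F₂ = √(M_F₂/M_He) = √(38.00/4.00) = √9.500 = 3.08.

3.08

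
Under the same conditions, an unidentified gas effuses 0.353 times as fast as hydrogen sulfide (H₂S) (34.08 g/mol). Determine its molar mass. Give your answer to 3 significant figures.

273 g/mol

By Graham's law, rate_X/rate_H₂S = √(M_H₂S/M_X).
0.353 = √(34.08/M_X)
M_X = 34.08 / 0.353² = 34.08 / 0.1246 = 273 g/mol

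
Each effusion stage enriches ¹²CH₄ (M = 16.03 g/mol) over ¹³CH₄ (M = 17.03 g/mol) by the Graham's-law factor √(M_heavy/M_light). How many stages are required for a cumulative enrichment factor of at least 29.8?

Per stage α = (17.03/16.03)^(1/2) = 1.06238^0.5, giving ln α = 0.03026.
Need α^N ≥ 29.8 ⇒ N ≥ ln(29.8) / ln α = 3.395 / 0.03026 = 112.19.
Rounding up, N = 113 stages.

113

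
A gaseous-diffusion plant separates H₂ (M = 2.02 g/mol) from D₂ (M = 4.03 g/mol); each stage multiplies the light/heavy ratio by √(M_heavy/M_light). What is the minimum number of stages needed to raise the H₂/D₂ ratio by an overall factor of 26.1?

Per stage α = (4.03/2.02)^(1/2) = 1.99505^0.5, giving ln α = 0.3453.
Need α^N ≥ 26.1 ⇒ N ≥ ln(26.1) / ln α = 3.262 / 0.3453 = 9.45.
Rounding up, N = 10 stages.

10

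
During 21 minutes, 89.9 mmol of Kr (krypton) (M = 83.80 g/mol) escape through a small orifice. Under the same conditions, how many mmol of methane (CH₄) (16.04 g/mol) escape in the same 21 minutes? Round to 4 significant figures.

205.5 mmol

Graham's law gives rate_CH₄/rate_Kr = √(M_Kr/M_CH₄) = √(83.80/16.04) = √5.224 = 2.286.
So the amount for CH₄ is 89.9 × 2.286 = 205.5 mmol.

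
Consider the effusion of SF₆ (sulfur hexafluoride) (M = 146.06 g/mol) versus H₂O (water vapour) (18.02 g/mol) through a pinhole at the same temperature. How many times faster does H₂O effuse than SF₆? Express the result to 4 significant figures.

Graham's law gives rate_H₂O/rate_SF₆ = √(M_SF₆/M_H₂O) = √(146.06/18.02) = √8.105 = 2.847.

2.847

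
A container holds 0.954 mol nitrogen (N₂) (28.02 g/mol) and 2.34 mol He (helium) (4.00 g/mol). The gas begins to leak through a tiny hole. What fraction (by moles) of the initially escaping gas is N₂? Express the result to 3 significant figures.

0.133

Effusion rate of each component ∝ n_i/√M_i (partial pressure × 1/√M).
So x_N₂ in the escaping gas = (n_N₂/√M_N₂) / Σ(n_i/√M_i)
= (0.954/√28.02) / (0.954/√28.02 + 2.34/√4.00) = 0.1802/(0.1802 + 1.170) = 0.133.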